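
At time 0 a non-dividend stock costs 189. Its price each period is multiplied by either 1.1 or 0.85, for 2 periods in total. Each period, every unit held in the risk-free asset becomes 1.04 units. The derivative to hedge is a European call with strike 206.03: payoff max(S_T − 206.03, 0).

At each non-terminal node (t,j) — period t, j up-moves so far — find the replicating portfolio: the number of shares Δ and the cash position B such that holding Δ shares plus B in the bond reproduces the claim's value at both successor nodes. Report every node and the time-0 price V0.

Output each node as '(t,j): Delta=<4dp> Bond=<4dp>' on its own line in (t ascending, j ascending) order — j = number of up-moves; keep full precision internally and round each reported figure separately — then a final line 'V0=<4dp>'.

(0,0): Delta=0.3505 Bond=-54.1359
(1,0): Delta=0.0000 Bond=0.0000
(1,1): Delta=0.4360 Bond=-74.0808
V0=12.1010

Risk-neutral probability p* = (R−d)/(u−d) = (1.04−0.85)/(1.1−0.85) = 0.7600.
At expiry t=2: V(2,0)=0.0000, V(2,1)=0.0000, V(2,2)=22.6600
Node (1,0) S=160.6500: V=(p*·0.0000+(1−p*)·0.0000)/1.04=0.0000; Δ=(0.0000−0.0000)/(176.7150−136.5525)=0.0000; B=V−Δ·S=0.0000
Node (1,1) S=207.9000: V=(p*·22.6600+(1−p*)·0.0000)/1.04=16.5592; Δ=(22.6600−0.0000)/(228.6900−176.7150)=0.4360; B=V−Δ·S=-74.0808
Node (0,0) S=189.0000: V=(p*·16.5592+(1−p*)·0.0000)/1.04=12.1010; Δ=(16.5592−0.0000)/(207.9000−160.6500)=0.3505; B=V−Δ·S=-54.1359
Root portfolio cost Δ·189+B reproduces V0=12.1010.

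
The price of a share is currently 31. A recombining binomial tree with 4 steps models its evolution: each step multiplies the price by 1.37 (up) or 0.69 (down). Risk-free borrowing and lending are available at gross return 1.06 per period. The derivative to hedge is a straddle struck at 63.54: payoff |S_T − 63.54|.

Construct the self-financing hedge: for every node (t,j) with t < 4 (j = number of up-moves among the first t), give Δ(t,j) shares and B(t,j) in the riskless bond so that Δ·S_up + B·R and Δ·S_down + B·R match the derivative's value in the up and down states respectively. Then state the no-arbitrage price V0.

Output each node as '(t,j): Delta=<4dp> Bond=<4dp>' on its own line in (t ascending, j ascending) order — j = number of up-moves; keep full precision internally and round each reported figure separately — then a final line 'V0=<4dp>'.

(0,0): Delta=-0.4140 Bond=38.5043
(1,0): Delta=-1.0000 Bond=53.3494
(1,1): Delta=-0.1667 Bond=30.3125
(2,0): Delta=-1.0000 Bond=56.5504
(2,1): Delta=-1.0000 Bond=56.5504
(2,2): Delta=0.1849 Bond=11.6719
(3,0): Delta=-1.0000 Bond=59.9434
(3,1): Delta=-1.0000 Bond=59.9434
(3,2): Delta=-1.0000 Bond=59.9434
(3,3): Delta=0.6849 Bond=-27.4847
V0=25.6707

Under the risk-neutral measure, an up-move has probability p* = (R−d)/(u−d) = 0.5441 and values discount at R = 1.06.
Terminal values V(4,·): V(4,0)=56.5132, V(4,1)=49.5882, V(4,2)=35.8386, V(4,3)=8.5388, V(4,4)=45.6654
  t=3,j=0: stock 10.1838 → up 13.9518 (V=49.5882), down 7.0268 (V=56.5132). Price 49.7596; hedge Δ=-1.0000, bond B=59.9434.
  t=3,j=1: stock 20.2200 → up 27.7014 (V=35.8386), down 13.9518 (V=49.5882). Price 39.7234; hedge Δ=-1.0000, bond B=59.9434.
  t=3,j=2: stock 40.1469 → up 55.0012 (V=8.5388), down 27.7014 (V=35.8386). Price 19.7965; hedge Δ=-1.0000, bond B=59.9434.
  t=3,j=3: stock 79.7119 → up 109.2054 (V=45.6654), down 55.0012 (V=8.5388). Price 27.1132; hedge Δ=0.6849, bond B=-27.4847.
  t=2,j=0: stock 14.7591 → up 20.2200 (V=39.7234), down 10.1838 (V=49.7596). Price 41.7913; hedge Δ=-1.0000, bond B=56.5504.
  t=2,j=1: stock 29.3043 → up 40.1469 (V=19.7965), down 20.2200 (V=39.7234). Price 27.2461; hedge Δ=-1.0000, bond B=56.5504.
  t=2,j=2: stock 58.1839 → up 79.7119 (V=27.1132), down 40.1469 (V=19.7965). Price 22.4317; hedge Δ=0.1849, bond B=11.6719.
  t=1,j=0: stock 21.3900 → up 29.3043 (V=27.2461), down 14.7591 (V=41.7913). Price 31.9594; hedge Δ=-1.0000, bond B=53.3494.
  t=1,j=1: stock 42.4700 → up 58.1839 (V=22.4317), down 29.3043 (V=27.2461). Price 23.2326; hedge Δ=-0.1667, bond B=30.3125.
  t=0,j=0: stock 31.0000 → up 42.4700 (V=23.2326), down 21.3900 (V=31.9594). Price 25.6707; hedge Δ=-0.4140, bond B=38.5043.
Root portfolio cost Δ·31+B reproduces V0=25.6707.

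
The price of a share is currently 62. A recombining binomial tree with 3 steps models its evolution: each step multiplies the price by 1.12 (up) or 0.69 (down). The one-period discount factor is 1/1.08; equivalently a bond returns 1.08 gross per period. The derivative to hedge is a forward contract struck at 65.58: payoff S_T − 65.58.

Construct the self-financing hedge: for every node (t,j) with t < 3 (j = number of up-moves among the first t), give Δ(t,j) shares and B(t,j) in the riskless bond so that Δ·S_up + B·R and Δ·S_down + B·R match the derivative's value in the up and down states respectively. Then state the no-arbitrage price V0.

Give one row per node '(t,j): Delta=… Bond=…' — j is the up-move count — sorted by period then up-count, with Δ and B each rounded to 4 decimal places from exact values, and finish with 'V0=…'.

Risk-neutral probability p* = (R−d)/(u−d) = (1.08−0.69)/(1.12−0.69) = 0.9070.
At expiry t=3: V(3,0)=-45.2124, V(3,1)=-32.5196, V(3,2)=-11.9168, V(3,3)=21.5255
Node (2,0) S=29.5182: V=(p*·-32.5196+(1−p*)·-45.2124)/1.08=-31.2040; Δ=(-32.5196−-45.2124)/(33.0604−20.3676)=1.0000; B=V−Δ·S=-60.7222
Node (2,1) S=47.9136: V=(p*·-11.9168+(1−p*)·-32.5196)/1.08=-12.8086; Δ=(-11.9168−-32.5196)/(53.6632−33.0604)=1.0000; B=V−Δ·S=-60.7222
Node (2,2) S=77.7728: V=(p*·21.5255+(1−p*)·-11.9168)/1.08=17.0506; Δ=(21.5255−-11.9168)/(87.1055−53.6632)=1.0000; B=V−Δ·S=-60.7222
Node (1,0) S=42.7800: V=(p*·-12.8086+(1−p*)·-31.2040)/1.08=-13.4443; Δ=(-12.8086−-31.2040)/(47.9136−29.5182)=1.0000; B=V−Δ·S=-56.2243
Node (1,1) S=69.4400: V=(p*·17.0506+(1−p*)·-12.8086)/1.08=13.2157; Δ=(17.0506−-12.8086)/(77.7728−47.9136)=1.0000; B=V−Δ·S=-56.2243
Node (0,0) S=62.0000: V=(p*·13.2157+(1−p*)·-13.4443)/1.08=9.9405; Δ=(13.2157−-13.4443)/(69.4400−42.7800)=1.0000; B=V−Δ·S=-52.0595
Check: Δ(0,0)·S0 + B(0,0) = 9.9405 = V0.

(0,0): Delta=1.0000 Bond=-52.0595
(1,0): Delta=1.0000 Bond=-56.2243
(1,1): Delta=1.0000 Bond=-56.2243
(2,0): Delta=1.0000 Bond=-60.7222
(2,1): Delta=1.0000 Bond=-60.7222
(2,2): Delta=1.0000 Bond=-60.7222
V0=9.9405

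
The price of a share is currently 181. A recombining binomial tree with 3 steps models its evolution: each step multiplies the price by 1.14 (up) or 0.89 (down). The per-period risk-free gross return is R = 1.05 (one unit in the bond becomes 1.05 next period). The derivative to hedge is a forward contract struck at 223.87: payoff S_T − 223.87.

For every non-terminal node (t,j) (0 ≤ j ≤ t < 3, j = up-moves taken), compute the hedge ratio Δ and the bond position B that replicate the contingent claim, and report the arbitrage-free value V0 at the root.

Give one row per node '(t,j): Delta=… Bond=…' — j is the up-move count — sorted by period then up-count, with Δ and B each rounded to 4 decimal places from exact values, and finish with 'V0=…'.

(0,0): Delta=1.0000 Bond=-193.3873
(1,0): Delta=1.0000 Bond=-203.0567
(1,1): Delta=1.0000 Bond=-203.0567
(2,0): Delta=1.0000 Bond=-213.2095
(2,1): Delta=1.0000 Bond=-213.2095
(2,2): Delta=1.0000 Bond=-213.2095
V0=-12.3873

The replicating-portfolio and risk-neutral prices coincide; use p* = (1.05−0.89)/(1.14−0.89) = 0.6400 for the latter.
Terminal payoffs: V(3,0)=-96.2706, V(3,1)=-60.4281, V(3,2)=-14.5174, V(3,3)=44.2895
(2,0): S=143.3701. Δ = (V_up−V_dn)/(S_up−S_dn) = (-60.4281−-96.2706)/(163.4419−127.5994) = 1.0000. V = [p*·-60.4281 + (1−p*)·-96.2706]/1.05 = -69.8394. B = V − Δ·S = -213.2095.
(2,1): S=183.6426. Δ = (V_up−V_dn)/(S_up−S_dn) = (-14.5174−-60.4281)/(209.3526−163.4419) = 1.0000. V = [p*·-14.5174 + (1−p*)·-60.4281]/1.05 = -29.5669. B = V − Δ·S = -213.2095.
(2,2): S=235.2276. Δ = (V_up−V_dn)/(S_up−S_dn) = (44.2895−-14.5174)/(268.1595−209.3526) = 1.0000. V = [p*·44.2895 + (1−p*)·-14.5174]/1.05 = 22.0181. B = V − Δ·S = -213.2095.
(1,0): S=161.0900. Δ = (V_up−V_dn)/(S_up−S_dn) = (-29.5669−-69.8394)/(183.6426−143.3701) = 1.0000. V = [p*·-29.5669 + (1−p*)·-69.8394]/1.05 = -41.9667. B = V − Δ·S = -203.0567.
(1,1): S=206.3400. Δ = (V_up−V_dn)/(S_up−S_dn) = (22.0181−-29.5669)/(235.2276−183.6426) = 1.0000. V = [p*·22.0181 + (1−p*)·-29.5669]/1.05 = 3.2833. B = V − Δ·S = -203.0567.
(0,0): S=181.0000. Δ = (V_up−V_dn)/(S_up−S_dn) = (3.2833−-41.9667)/(206.3400−161.0900) = 1.0000. V = [p*·3.2833 + (1−p*)·-41.9667]/1.05 = -12.3873. B = V − Δ·S = -193.3873.
The time-0 hedge costs -12.3873, which is the no-arbitrage price.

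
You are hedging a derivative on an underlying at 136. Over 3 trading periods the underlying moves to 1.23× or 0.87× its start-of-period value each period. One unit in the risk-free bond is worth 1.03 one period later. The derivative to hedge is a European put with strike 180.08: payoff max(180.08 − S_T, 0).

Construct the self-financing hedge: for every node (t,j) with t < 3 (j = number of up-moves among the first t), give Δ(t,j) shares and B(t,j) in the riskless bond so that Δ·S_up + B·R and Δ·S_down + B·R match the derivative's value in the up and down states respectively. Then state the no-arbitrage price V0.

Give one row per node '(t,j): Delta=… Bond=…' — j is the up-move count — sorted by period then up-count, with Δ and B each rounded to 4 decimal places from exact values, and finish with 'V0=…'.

(0,0): Delta=-0.7224 Bond=132.9090
(1,0): Delta=-1.0000 Bond=169.7427
(1,1): Delta=-0.4769 Bond=95.8383
(2,0): Delta=-1.0000 Bond=174.8350
(2,1): Delta=-1.0000 Bond=174.8350
(2,2): Delta=-0.0145 Bond=3.5615
V0=34.6635

No-arbitrage ⇒ martingale measure with p* = (R−d)/(u−d) = 0.4444.
Terminal payoffs: V(3,0)=90.5236, V(3,1)=53.4658, V(3,2)=1.0737, V(3,3)=0.0000
(2,0): S=102.9384. Δ = (V_up−V_dn)/(S_up−S_dn) = (53.4658−90.5236)/(126.6142−89.5564) = -1.0000. V = [p*·53.4658 + (1−p*)·90.5236]/1.03 = 71.8966. B = V − Δ·S = 174.8350.
(2,1): S=145.5336. Δ = (V_up−V_dn)/(S_up−S_dn) = (1.0737−53.4658)/(179.0063−126.6142) = -1.0000. V = [p*·1.0737 + (1−p*)·53.4658]/1.03 = 29.3014. B = V − Δ·S = 174.8350.
(2,2): S=205.7544. Δ = (V_up−V_dn)/(S_up−S_dn) = (0.0000−1.0737)/(253.0779−179.0063) = -0.0145. V = [p*·0.0000 + (1−p*)·1.0737]/1.03 = 0.5791. B = V − Δ·S = 3.5615.
(1,0): S=118.3200. Δ = (V_up−V_dn)/(S_up−S_dn) = (29.3014−71.8966)/(145.5336−102.9384) = -1.0000. V = [p*·29.3014 + (1−p*)·71.8966]/1.03 = 51.4227. B = V − Δ·S = 169.7427.
(1,1): S=167.2800. Δ = (V_up−V_dn)/(S_up−S_dn) = (0.5791−29.3014)/(205.7544−145.5336) = -0.4769. V = [p*·0.5791 + (1−p*)·29.3014]/1.03 = 16.0543. B = V − Δ·S = 95.8383.
(0,0): S=136.0000. Δ = (V_up−V_dn)/(S_up−S_dn) = (16.0543−51.4227)/(167.2800−118.3200) = -0.7224. V = [p*·16.0543 + (1−p*)·51.4227]/1.03 = 34.6635. B = V − Δ·S = 132.9090.
Each (Δ,B) replicates both successor values, so the strategy is self-financing and V0 is arbitrage-free.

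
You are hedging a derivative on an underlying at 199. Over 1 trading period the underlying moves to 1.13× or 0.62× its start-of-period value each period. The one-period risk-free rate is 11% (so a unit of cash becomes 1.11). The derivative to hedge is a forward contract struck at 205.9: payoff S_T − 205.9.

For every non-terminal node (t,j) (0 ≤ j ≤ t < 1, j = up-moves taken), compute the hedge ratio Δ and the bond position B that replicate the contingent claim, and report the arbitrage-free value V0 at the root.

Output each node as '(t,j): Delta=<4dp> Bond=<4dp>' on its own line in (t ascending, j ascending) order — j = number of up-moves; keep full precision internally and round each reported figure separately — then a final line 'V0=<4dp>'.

Since d<R<u, set p* = (R−d)/(u−d) = 0.9608; price each node as the discounted p*-expectation of its children.
Terminal values V(1,·): V(1,0)=-82.5200, V(1,1)=18.9700
(0,0): S=199.0000. Δ = (V_up−V_dn)/(S_up−S_dn) = (18.9700−-82.5200)/(224.8700−123.3800) = 1.0000. V = [p*·18.9700 + (1−p*)·-82.5200]/1.11 = 13.5045. B = V − Δ·S = -185.4955.
Each (Δ,B) replicates both successor values, so the strategy is self-financing and V0 is arbitrage-free.

(0,0): Delta=1.0000 Bond=-185.4955
V0=13.5045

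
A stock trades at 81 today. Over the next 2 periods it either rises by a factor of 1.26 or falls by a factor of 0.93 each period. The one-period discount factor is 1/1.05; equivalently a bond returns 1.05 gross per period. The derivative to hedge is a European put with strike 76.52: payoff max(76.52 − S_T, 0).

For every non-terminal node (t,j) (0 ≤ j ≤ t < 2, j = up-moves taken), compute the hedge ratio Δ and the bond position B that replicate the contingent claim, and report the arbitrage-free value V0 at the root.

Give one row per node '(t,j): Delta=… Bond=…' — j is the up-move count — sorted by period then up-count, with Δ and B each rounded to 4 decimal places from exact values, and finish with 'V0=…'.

The replicating-portfolio and risk-neutral prices coincide; use p* = (1.05−0.93)/(1.26−0.93) = 0.3636 for the latter.
At expiry t=2: V(2,0)=6.4631, V(2,1)=0.0000, V(2,2)=0.0000
  t=1,j=0: stock 75.3300 → up 94.9158 (V=0.0000), down 70.0569 (V=6.4631). Price 3.9170; hedge Δ=-0.2600, bond B=23.5022.
  t=1,j=1: stock 102.0600 → up 128.5956 (V=0.0000), down 94.9158 (V=0.0000). Price 0.0000; hedge Δ=0.0000, bond B=0.0000.
  t=0,j=0: stock 81.0000 → up 102.0600 (V=0.0000), down 75.3300 (V=3.9170). Price 2.3740; hedge Δ=-0.1465, bond B=14.2437.
Root portfolio cost Δ·81+B reproduces V0=2.3740.

(0,0): Delta=-0.1465 Bond=14.2437
(1,0): Delta=-0.2600 Bond=23.5022
(1,1): Delta=0.0000 Bond=0.0000
V0=2.3740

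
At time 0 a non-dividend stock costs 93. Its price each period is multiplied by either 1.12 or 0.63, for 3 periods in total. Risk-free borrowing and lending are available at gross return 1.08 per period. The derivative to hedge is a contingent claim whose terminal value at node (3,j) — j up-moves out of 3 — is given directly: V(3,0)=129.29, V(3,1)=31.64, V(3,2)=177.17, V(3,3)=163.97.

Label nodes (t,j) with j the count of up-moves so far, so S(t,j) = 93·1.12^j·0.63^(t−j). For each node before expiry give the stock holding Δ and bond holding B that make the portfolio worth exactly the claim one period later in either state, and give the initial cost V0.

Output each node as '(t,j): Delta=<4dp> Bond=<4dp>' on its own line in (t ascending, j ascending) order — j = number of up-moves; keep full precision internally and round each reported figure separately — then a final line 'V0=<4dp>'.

No-arbitrage ⇒ martingale measure with p* = (R−d)/(u−d) = 0.9184.
Payoff layer (t=3): V(3,0)=129.2900, V(3,1)=31.6400, V(3,2)=177.1700, V(3,3)=163.9700
Node (2,0) S=36.9117: V=(p*·31.6400+(1−p*)·129.2900)/1.08=36.6772; Δ=(31.6400−129.2900)/(41.3411−23.2544)=-5.3990; B=V−Δ·S=235.9630
Node (2,1) S=65.6208: V=(p*·177.1700+(1−p*)·31.6400)/1.08=153.0463; Δ=(177.1700−31.6400)/(73.4953−41.3411)=4.5260; B=V−Δ·S=-143.9537
Node (2,2) S=116.6592: V=(p*·163.9700+(1−p*)·177.1700)/1.08=152.8218; Δ=(163.9700−177.1700)/(130.6583−73.4953)=-0.2309; B=V−Δ·S=179.7606
Node (1,0) S=58.5900: V=(p*·153.0463+(1−p*)·36.6772)/1.08=132.9137; Δ=(153.0463−36.6772)/(65.6208−36.9117)=4.0534; B=V−Δ·S=-104.5742
Node (1,1) S=104.1600: V=(p*·152.8218+(1−p*)·153.0463)/1.08=141.5186; Δ=(152.8218−153.0463)/(116.6592−65.6208)=-0.0044; B=V−Δ·S=141.9768
Node (0,0) S=93.0000: V=(p*·141.5186+(1−p*)·132.9137)/1.08=130.3854; Δ=(141.5186−132.9137)/(104.1600−58.5900)=0.1888; B=V−Δ·S=112.8242
Self-financing check: at every node Δ·S+B equals the discounted successor values.

(0,0): Delta=0.1888 Bond=112.8242
(1,0): Delta=4.0534 Bond=-104.5742
(1,1): Delta=-0.0044 Bond=141.9768
(2,0): Delta=-5.3990 Bond=235.9630
(2,1): Delta=4.5260 Bond=-143.9537
(2,2): Delta=-0.2309 Bond=179.7606
V0=130.3854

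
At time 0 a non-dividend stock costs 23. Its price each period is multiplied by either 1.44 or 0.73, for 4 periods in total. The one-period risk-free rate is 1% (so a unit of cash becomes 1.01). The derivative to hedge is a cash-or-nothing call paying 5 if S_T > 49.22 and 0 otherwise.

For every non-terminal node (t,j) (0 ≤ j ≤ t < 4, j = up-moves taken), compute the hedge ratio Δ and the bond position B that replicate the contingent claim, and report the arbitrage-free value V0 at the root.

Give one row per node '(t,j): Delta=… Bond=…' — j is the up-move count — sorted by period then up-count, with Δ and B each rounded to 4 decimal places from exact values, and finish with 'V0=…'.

(0,0): Delta=0.0840 Bond=-1.1013
(1,0): Delta=0.0639 Bond=-0.7760
(1,1): Delta=0.0996 Bond=-1.6287
(2,0): Delta=0.0000 Bond=0.0000
(2,1): Delta=0.1137 Bond=-1.9874
(2,2): Delta=0.0885 Bond=-1.1191
(3,0): Delta=0.0000 Bond=0.0000
(3,1): Delta=0.0000 Bond=0.0000
(3,2): Delta=0.2023 Bond=-5.0899
(3,3): Delta=0.0000 Bond=4.9505
V0=0.8301

Risk-neutral probability p* = (R−d)/(u−d) = (1.01−0.73)/(1.44−0.73) = 0.3944.
Terminal payoffs: V(4,0)=0.0000, V(4,1)=0.0000, V(4,2)=0.0000, V(4,3)=5.0000, V(4,4)=5.0000
  t=3,j=0: stock 8.9474 → up 12.8842 (V=0.0000), down 6.5316 (V=0.0000). Price 0.0000; hedge Δ=0.0000, bond B=0.0000.
  t=3,j=1: stock 17.6496 → up 25.4155 (V=0.0000), down 12.8842 (V=0.0000). Price 0.0000; hedge Δ=0.0000, bond B=0.0000.
  t=3,j=2: stock 34.8157 → up 50.1347 (V=5.0000), down 25.4155 (V=0.0000). Price 1.9523; hedge Δ=0.2023, bond B=-5.0899.
  t=3,j=3: stock 68.6776 → up 98.8958 (V=5.0000), down 50.1347 (V=5.0000). Price 4.9505; hedge Δ=0.0000, bond B=4.9505.
  t=2,j=0: stock 12.2567 → up 17.6496 (V=0.0000), down 8.9474 (V=0.0000). Price 0.0000; hedge Δ=0.0000, bond B=0.0000.
  t=2,j=1: stock 24.1776 → up 34.8157 (V=1.9523), down 17.6496 (V=0.0000). Price 0.7623; hedge Δ=0.1137, bond B=-1.9874.
  t=2,j=2: stock 47.6928 → up 68.6776 (V=4.9505), down 34.8157 (V=1.9523). Price 3.1037; hedge Δ=0.0885, bond B=-1.1191.
  t=1,j=0: stock 16.7900 → up 24.1776 (V=0.7623), down 12.2567 (V=0.0000). Price 0.2976; hedge Δ=0.0639, bond B=-0.7760.
  t=1,j=1: stock 33.1200 → up 47.6928 (V=3.1037), down 24.1776 (V=0.7623). Price 1.6690; hedge Δ=0.0996, bond B=-1.6287.
  t=0,j=0: stock 23.0000 → up 33.1200 (V=1.6690), down 16.7900 (V=0.2976). Price 0.8301; hedge Δ=0.0840, bond B=-1.1013.
Check: Δ(0,0)·S0 + B(0,0) = 0.8301 = V0.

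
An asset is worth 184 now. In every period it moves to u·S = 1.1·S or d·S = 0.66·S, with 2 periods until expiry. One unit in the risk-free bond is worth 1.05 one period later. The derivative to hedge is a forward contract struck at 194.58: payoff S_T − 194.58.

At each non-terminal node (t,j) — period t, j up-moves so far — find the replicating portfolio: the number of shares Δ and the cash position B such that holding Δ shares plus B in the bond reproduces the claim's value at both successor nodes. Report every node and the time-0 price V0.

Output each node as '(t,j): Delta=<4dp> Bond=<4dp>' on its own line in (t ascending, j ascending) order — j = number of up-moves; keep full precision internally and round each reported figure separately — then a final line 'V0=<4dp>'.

(0,0): Delta=1.0000 Bond=-176.4898
(1,0): Delta=1.0000 Bond=-185.3143
(1,1): Delta=1.0000 Bond=-185.3143
V0=7.5102

Under the risk-neutral measure, an up-move has probability p* = (R−d)/(u−d) = 0.8864 and values discount at R = 1.05.
Payoff layer (t=2): V(2,0)=-114.4296, V(2,1)=-60.9960, V(2,2)=28.0600
(1,0): S=121.4400. Δ = (V_up−V_dn)/(S_up−S_dn) = (-60.9960−-114.4296)/(133.5840−80.1504) = 1.0000. V = [p*·-60.9960 + (1−p*)·-114.4296]/1.05 = -63.8743. B = V − Δ·S = -185.3143.
(1,1): S=202.4000. Δ = (V_up−V_dn)/(S_up−S_dn) = (28.0600−-60.9960)/(222.6400−133.5840) = 1.0000. V = [p*·28.0600 + (1−p*)·-60.9960]/1.05 = 17.0857. B = V − Δ·S = -185.3143.
(0,0): S=184.0000. Δ = (V_up−V_dn)/(S_up−S_dn) = (17.0857−-63.8743)/(202.4000−121.4400) = 1.0000. V = [p*·17.0857 + (1−p*)·-63.8743]/1.05 = 7.5102. B = V − Δ·S = -176.4898.
Check: Δ(0,0)·S0 + B(0,0) = 7.5102 = V0.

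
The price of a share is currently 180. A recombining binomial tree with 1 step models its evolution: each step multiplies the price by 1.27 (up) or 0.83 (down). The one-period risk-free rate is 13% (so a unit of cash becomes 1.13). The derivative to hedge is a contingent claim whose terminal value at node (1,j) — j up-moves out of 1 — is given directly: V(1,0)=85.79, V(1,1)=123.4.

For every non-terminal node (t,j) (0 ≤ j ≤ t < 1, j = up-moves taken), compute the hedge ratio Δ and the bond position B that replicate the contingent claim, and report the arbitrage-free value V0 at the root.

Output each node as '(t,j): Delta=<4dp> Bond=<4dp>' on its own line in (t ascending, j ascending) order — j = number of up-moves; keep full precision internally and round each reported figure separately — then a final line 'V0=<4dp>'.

(0,0): Delta=0.4749 Bond=13.1362
V0=98.6134

Risk-neutral probability p* = (R−d)/(u−d) = (1.13−0.83)/(1.27−0.83) = 0.6818.
Terminal payoffs: V(1,0)=85.7900, V(1,1)=123.4000
(0,0): S=180.0000. Δ = (V_up−V_dn)/(S_up−S_dn) = (123.4000−85.7900)/(228.6000−149.4000) = 0.4749. V = [p*·123.4000 + (1−p*)·85.7900]/1.13 = 98.6134. B = V − Δ·S = 13.1362.
Each (Δ,B) replicates both successor values, so the strategy is self-financing and V0 is arbitrage-free.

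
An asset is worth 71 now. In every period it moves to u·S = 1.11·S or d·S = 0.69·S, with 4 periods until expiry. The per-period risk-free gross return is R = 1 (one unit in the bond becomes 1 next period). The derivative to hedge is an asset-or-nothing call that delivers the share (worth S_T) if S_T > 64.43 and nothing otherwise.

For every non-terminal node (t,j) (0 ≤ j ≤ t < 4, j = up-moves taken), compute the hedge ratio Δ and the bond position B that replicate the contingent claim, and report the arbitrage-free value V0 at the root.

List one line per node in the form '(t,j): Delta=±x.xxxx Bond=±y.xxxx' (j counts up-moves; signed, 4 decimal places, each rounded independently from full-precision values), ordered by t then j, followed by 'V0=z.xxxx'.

The replicating-portfolio and risk-neutral prices coincide; use p* = (1−0.69)/(1.11−0.69) = 0.7381 for the latter.
Terminal payoffs: V(4,0)=0.0000, V(4,1)=0.0000, V(4,2)=0.0000, V(4,3)=67.0002, V(4,4)=107.7830
  t=3,j=0: stock 23.3241 → up 25.8898 (V=0.0000), down 16.0937 (V=0.0000). Price 0.0000; hedge Δ=0.0000, bond B=0.0000.
  t=3,j=1: stock 37.5214 → up 41.6488 (V=0.0000), down 25.8898 (V=0.0000). Price 0.0000; hedge Δ=0.0000, bond B=0.0000.
  t=3,j=2: stock 60.3606 → up 67.0002 (V=67.0002), down 41.6488 (V=0.0000). Price 49.4526; hedge Δ=2.6429, bond B=-110.0718.
  t=3,j=3: stock 97.1018 → up 107.7830 (V=107.7830), down 67.0002 (V=67.0002). Price 97.1018; hedge Δ=1.0000, bond B=0.0000.
  t=2,j=0: stock 33.8031 → up 37.5214 (V=0.0000), down 23.3241 (V=0.0000). Price 0.0000; hedge Δ=0.0000, bond B=0.0000.
  t=2,j=1: stock 54.3789 → up 60.3606 (V=49.4526), down 37.5214 (V=0.0000). Price 36.5007; hedge Δ=2.1653, bond B=-81.2435.
  t=2,j=2: stock 87.4791 → up 97.1018 (V=97.1018), down 60.3606 (V=49.4526). Price 84.6222; hedge Δ=1.2969, bond B=-28.8283.
  t=1,j=0: stock 48.9900 → up 54.3789 (V=36.5007), down 33.8031 (V=0.0000). Price 26.9410; hedge Δ=1.7740, bond B=-59.9654.
  t=1,j=1: stock 78.8100 → up 87.4791 (V=84.6222), down 54.3789 (V=36.5007). Price 72.0190; hedge Δ=1.4538, bond B=-42.5561.
  t=0,j=0: stock 71.0000 → up 78.8100 (V=72.0190), down 48.9900 (V=26.9410). Price 60.2128; hedge Δ=1.5117, bond B=-47.1157.
The time-0 hedge costs 60.2128, which is the no-arbitrage price.

(0,0): Delta=1.5117 Bond=-47.1157
(1,0): Delta=1.7740 Bond=-59.9654
(1,1): Delta=1.4538 Bond=-42.5561
(2,0): Delta=0.0000 Bond=0.0000
(2,1): Delta=2.1653 Bond=-81.2435
(2,2): Delta=1.2969 Bond=-28.8283
(3,0): Delta=0.0000 Bond=0.0000
(3,1): Delta=0.0000 Bond=0.0000
(3,2): Delta=2.6429 Bond=-110.0718
(3,3): Delta=1.0000 Bond=0.0000
V0=60.2128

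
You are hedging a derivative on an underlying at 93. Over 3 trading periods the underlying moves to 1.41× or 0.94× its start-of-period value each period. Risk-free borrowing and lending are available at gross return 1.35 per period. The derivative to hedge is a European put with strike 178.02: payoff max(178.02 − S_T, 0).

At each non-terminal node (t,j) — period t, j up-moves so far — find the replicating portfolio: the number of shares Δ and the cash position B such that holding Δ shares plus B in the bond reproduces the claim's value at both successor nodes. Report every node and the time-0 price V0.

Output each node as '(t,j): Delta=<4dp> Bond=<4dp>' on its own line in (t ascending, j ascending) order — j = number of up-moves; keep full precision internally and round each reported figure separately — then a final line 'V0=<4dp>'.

Risk-neutral probability p* = (R−d)/(u−d) = (1.35−0.94)/(1.41−0.94) = 0.8723.
Terminal payoffs: V(3,0)=100.7757, V(3,1)=62.1535, V(3,2)=4.2203, V(3,3)=0.0000
Node (2,0) S=82.1748: V=(p*·62.1535+(1−p*)·100.7757)/1.35=49.6919; Δ=(62.1535−100.7757)/(115.8665−77.2443)=-1.0000; B=V−Δ·S=131.8667
Node (2,1) S=123.2622: V=(p*·4.2203+(1−p*)·62.1535)/1.35=8.6045; Δ=(4.2203−62.1535)/(173.7997−115.8665)=-1.0000; B=V−Δ·S=131.8667
Node (2,2) S=184.8933: V=(p*·0.0000+(1−p*)·4.2203)/1.35=0.3991; Δ=(0.0000−4.2203)/(260.6996−173.7997)=-0.0486; B=V−Δ·S=9.3784
Node (1,0) S=87.4200: V=(p*·8.6045+(1−p*)·49.6919)/1.35=10.2590; Δ=(8.6045−49.6919)/(123.2622−82.1748)=-1.0000; B=V−Δ·S=97.6790
Node (1,1) S=131.1300: V=(p*·0.3991+(1−p*)·8.6045)/1.35=1.0715; Δ=(0.3991−8.6045)/(184.8933−123.2622)=-0.1331; B=V−Δ·S=18.5298
Node (0,0) S=93.0000: V=(p*·1.0715+(1−p*)·10.2590)/1.35=1.6625; Δ=(1.0715−10.2590)/(131.1300−87.4200)=-0.2102; B=V−Δ·S=21.2103
Root portfolio cost Δ·93+B reproduces V0=1.6625.

(0,0): Delta=-0.2102 Bond=21.2103
(1,0): Delta=-1.0000 Bond=97.6790
(1,1): Delta=-0.1331 Bond=18.5298
(2,0): Delta=-1.0000 Bond=131.8667
(2,1): Delta=-1.0000 Bond=131.8667
(2,2): Delta=-0.0486 Bond=9.3784
V0=1.6625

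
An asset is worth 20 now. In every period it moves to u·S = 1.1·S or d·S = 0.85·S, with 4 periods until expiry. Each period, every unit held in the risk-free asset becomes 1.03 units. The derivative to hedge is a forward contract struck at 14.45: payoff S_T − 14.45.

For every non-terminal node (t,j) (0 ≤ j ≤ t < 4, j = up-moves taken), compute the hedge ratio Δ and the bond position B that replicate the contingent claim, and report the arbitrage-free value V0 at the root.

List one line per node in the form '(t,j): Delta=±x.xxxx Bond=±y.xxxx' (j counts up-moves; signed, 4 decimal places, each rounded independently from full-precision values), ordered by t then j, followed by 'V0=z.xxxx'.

(0,0): Delta=1.0000 Bond=-12.8386
(1,0): Delta=1.0000 Bond=-13.2238
(1,1): Delta=1.0000 Bond=-13.2238
(2,0): Delta=1.0000 Bond=-13.6205
(2,1): Delta=1.0000 Bond=-13.6205
(2,2): Delta=1.0000 Bond=-13.6205
(3,0): Delta=1.0000 Bond=-14.0291
(3,1): Delta=1.0000 Bond=-14.0291
(3,2): Delta=1.0000 Bond=-14.0291
(3,3): Delta=1.0000 Bond=-14.0291
V0=7.1614

No-arbitrage ⇒ martingale measure with p* = (R−d)/(u−d) = 0.7200.
At expiry t=4: V(4,0)=-4.0099, V(4,1)=-0.9393, V(4,2)=3.0345, V(4,3)=8.1770, V(4,4)=14.8320
(3,0): S=12.2825. Δ = (V_up−V_dn)/(S_up−S_dn) = (-0.9393−-4.0099)/(13.5107−10.4401) = 1.0000. V = [p*·-0.9393 + (1−p*)·-4.0099]/1.03 = -1.7466. B = V − Δ·S = -14.0291.
(3,1): S=15.8950. Δ = (V_up−V_dn)/(S_up−S_dn) = (3.0345−-0.9393)/(17.4845−13.5107) = 1.0000. V = [p*·3.0345 + (1−p*)·-0.9393]/1.03 = 1.8659. B = V − Δ·S = -14.0291.
(3,2): S=20.5700. Δ = (V_up−V_dn)/(S_up−S_dn) = (8.1770−3.0345)/(22.6270−17.4845) = 1.0000. V = [p*·8.1770 + (1−p*)·3.0345]/1.03 = 6.5409. B = V − Δ·S = -14.0291.
(3,3): S=26.6200. Δ = (V_up−V_dn)/(S_up−S_dn) = (14.8320−8.1770)/(29.2820−22.6270) = 1.0000. V = [p*·14.8320 + (1−p*)·8.1770]/1.03 = 12.5909. B = V − Δ·S = -14.0291.
(2,0): S=14.4500. Δ = (V_up−V_dn)/(S_up−S_dn) = (1.8659−-1.7466)/(15.8950−12.2825) = 1.0000. V = [p*·1.8659 + (1−p*)·-1.7466]/1.03 = 0.8295. B = V − Δ·S = -13.6205.
(2,1): S=18.7000. Δ = (V_up−V_dn)/(S_up−S_dn) = (6.5409−1.8659)/(20.5700−15.8950) = 1.0000. V = [p*·6.5409 + (1−p*)·1.8659]/1.03 = 5.0795. B = V − Δ·S = -13.6205.
(2,2): S=24.2000. Δ = (V_up−V_dn)/(S_up−S_dn) = (12.5909−6.5409)/(26.6200−20.5700) = 1.0000. V = [p*·12.5909 + (1−p*)·6.5409]/1.03 = 10.5795. B = V − Δ·S = -13.6205.
(1,0): S=17.0000. Δ = (V_up−V_dn)/(S_up−S_dn) = (5.0795−0.8295)/(18.7000−14.4500) = 1.0000. V = [p*·5.0795 + (1−p*)·0.8295]/1.03 = 3.7762. B = V − Δ·S = -13.2238.
(1,1): S=22.0000. Δ = (V_up−V_dn)/(S_up−S_dn) = (10.5795−5.0795)/(24.2000−18.7000) = 1.0000. V = [p*·10.5795 + (1−p*)·5.0795]/1.03 = 8.7762. B = V − Δ·S = -13.2238.
(0,0): S=20.0000. Δ = (V_up−V_dn)/(S_up−S_dn) = (8.7762−3.7762)/(22.0000−17.0000) = 1.0000. V = [p*·8.7762 + (1−p*)·3.7762]/1.03 = 7.1614. B = V − Δ·S = -12.8386.
Each (Δ,B) replicates both successor values, so the strategy is self-financing and V0 is arbitrage-free.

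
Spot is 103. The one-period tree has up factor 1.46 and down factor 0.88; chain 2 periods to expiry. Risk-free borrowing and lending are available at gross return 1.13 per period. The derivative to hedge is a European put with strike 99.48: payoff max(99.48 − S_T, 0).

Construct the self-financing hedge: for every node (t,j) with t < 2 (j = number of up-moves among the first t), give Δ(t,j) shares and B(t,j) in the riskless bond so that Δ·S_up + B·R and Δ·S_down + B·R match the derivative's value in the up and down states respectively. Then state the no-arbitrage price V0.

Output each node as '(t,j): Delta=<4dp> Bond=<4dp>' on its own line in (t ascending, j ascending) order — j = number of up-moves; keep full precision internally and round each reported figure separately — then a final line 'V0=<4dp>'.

(0,0): Delta=-0.1662 Bond=22.1152
(1,0): Delta=-0.3750 Bond=43.9221
(1,1): Delta=0.0000 Bond=0.0000
V0=4.9986

No-arbitrage ⇒ martingale measure with p* = (R−d)/(u−d) = 0.4310.
Terminal values V(2,·): V(2,0)=19.7168, V(2,1)=0.0000, V(2,2)=0.0000
Node (1,0) S=90.6400: V=(p*·0.0000+(1−p*)·19.7168)/1.13=9.9276; Δ=(0.0000−19.7168)/(132.3344−79.7632)=-0.3750; B=V−Δ·S=43.9221
Node (1,1) S=150.3800: V=(p*·0.0000+(1−p*)·0.0000)/1.13=0.0000; Δ=(0.0000−0.0000)/(219.5548−132.3344)=0.0000; B=V−Δ·S=0.0000
Node (0,0) S=103.0000: V=(p*·0.0000+(1−p*)·9.9276)/1.13=4.9986; Δ=(0.0000−9.9276)/(150.3800−90.6400)=-0.1662; B=V−Δ·S=22.1152
Self-financing check: at every node Δ·S+B equals the discounted successor values.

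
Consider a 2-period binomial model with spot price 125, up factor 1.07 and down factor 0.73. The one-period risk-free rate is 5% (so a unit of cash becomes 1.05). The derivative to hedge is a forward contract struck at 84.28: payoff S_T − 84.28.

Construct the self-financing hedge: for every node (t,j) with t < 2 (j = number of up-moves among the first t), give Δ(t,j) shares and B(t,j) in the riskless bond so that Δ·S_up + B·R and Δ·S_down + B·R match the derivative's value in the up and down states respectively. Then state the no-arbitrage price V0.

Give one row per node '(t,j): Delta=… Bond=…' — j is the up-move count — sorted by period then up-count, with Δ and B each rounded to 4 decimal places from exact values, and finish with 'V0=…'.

The replicating-portfolio and risk-neutral prices coincide; use p* = (1.05−0.73)/(1.07−0.73) = 0.9412 for the latter.
At expiry t=2: V(2,0)=-17.6675, V(2,1)=13.3575, V(2,2)=58.8325
(1,0): S=91.2500. Δ = (V_up−V_dn)/(S_up−S_dn) = (13.3575−-17.6675)/(97.6375−66.6125) = 1.0000. V = [p*·13.3575 + (1−p*)·-17.6675]/1.05 = 10.9833. B = V − Δ·S = -80.2667.
(1,1): S=133.7500. Δ = (V_up−V_dn)/(S_up−S_dn) = (58.8325−13.3575)/(143.1125−97.6375) = 1.0000. V = [p*·58.8325 + (1−p*)·13.3575]/1.05 = 53.4833. B = V − Δ·S = -80.2667.
(0,0): S=125.0000. Δ = (V_up−V_dn)/(S_up−S_dn) = (53.4833−10.9833)/(133.7500−91.2500) = 1.0000. V = [p*·53.4833 + (1−p*)·10.9833]/1.05 = 48.5556. B = V − Δ·S = -76.4444.
Root portfolio cost Δ·125+B reproduces V0=48.5556.

(0,0): Delta=1.0000 Bond=-76.4444
(1,0): Delta=1.0000 Bond=-80.2667
(1,1): Delta=1.0000 Bond=-80.2667
V0=48.5556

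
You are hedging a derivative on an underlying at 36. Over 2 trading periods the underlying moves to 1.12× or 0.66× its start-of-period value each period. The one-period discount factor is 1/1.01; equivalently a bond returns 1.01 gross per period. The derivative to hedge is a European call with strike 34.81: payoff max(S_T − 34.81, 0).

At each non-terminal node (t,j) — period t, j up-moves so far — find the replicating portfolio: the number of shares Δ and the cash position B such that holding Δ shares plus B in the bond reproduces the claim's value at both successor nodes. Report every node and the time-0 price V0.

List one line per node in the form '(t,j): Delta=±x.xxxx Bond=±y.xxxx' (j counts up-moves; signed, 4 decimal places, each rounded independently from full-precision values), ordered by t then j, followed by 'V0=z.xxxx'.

(0,0): Delta=0.4708 Bond=-11.0746
(1,0): Delta=0.0000 Bond=0.0000
(1,1): Delta=0.5579 Bond=-14.7007
V0=5.8729

Under the risk-neutral measure, an up-move has probability p* = (R−d)/(u−d) = 0.7609 and values discount at R = 1.01.
Terminal values V(2,·): V(2,0)=0.0000, V(2,1)=0.0000, V(2,2)=10.3484
Node (1,0) S=23.7600: V=(p*·0.0000+(1−p*)·0.0000)/1.01=0.0000; Δ=(0.0000−0.0000)/(26.6112−15.6816)=0.0000; B=V−Δ·S=0.0000
Node (1,1) S=40.3200: V=(p*·10.3484+(1−p*)·0.0000)/1.01=7.7958; Δ=(10.3484−0.0000)/(45.1584−26.6112)=0.5579; B=V−Δ·S=-14.7007
Node (0,0) S=36.0000: V=(p*·7.7958+(1−p*)·0.0000)/1.01=5.8729; Δ=(7.7958−0.0000)/(40.3200−23.7600)=0.4708; B=V−Δ·S=-11.0746
Check: Δ(0,0)·S0 + B(0,0) = 5.8729 = V0.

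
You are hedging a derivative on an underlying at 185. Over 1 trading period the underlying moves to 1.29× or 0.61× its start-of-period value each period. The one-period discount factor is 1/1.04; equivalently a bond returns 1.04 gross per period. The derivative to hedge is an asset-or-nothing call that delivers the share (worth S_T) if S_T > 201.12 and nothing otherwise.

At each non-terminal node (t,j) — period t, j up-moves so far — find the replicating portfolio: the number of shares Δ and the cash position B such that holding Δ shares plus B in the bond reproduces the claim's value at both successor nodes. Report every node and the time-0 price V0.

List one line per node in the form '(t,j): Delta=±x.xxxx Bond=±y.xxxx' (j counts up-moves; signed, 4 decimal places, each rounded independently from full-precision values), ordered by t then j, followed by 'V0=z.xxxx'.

Under the risk-neutral measure, an up-move has probability p* = (R−d)/(u−d) = 0.6324 and values discount at R = 1.04.
Payoff layer (t=1): V(1,0)=0.0000, V(1,1)=238.6500
  t=0,j=0: stock 185.0000 → up 238.6500 (V=238.6500), down 112.8500 (V=0.0000). Price 145.1068; hedge Δ=1.8971, bond B=-205.8491.
The time-0 hedge costs 145.1068, which is the no-arbitrage price.

(0,0): Delta=1.8971 Bond=-205.8491
V0=145.1068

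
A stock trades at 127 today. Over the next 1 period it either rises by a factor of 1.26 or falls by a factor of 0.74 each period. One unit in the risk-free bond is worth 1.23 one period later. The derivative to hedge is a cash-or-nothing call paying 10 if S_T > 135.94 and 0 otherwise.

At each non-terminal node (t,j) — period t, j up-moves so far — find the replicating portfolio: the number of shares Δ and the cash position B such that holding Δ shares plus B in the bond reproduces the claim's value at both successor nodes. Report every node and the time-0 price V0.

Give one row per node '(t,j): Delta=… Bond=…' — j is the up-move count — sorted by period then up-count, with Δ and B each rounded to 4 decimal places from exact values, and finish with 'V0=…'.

(0,0): Delta=0.1514 Bond=-11.5697
V0=7.6610

Risk-neutral probability p* = (R−d)/(u−d) = (1.23−0.74)/(1.26−0.74) = 0.9423.
Terminal payoffs: V(1,0)=0.0000, V(1,1)=10.0000
Node (0,0) S=127.0000: V=(p*·10.0000+(1−p*)·0.0000)/1.23=7.6610; Δ=(10.0000−0.0000)/(160.0200−93.9800)=0.1514; B=V−Δ·S=-11.5697
Each (Δ,B) replicates both successor values, so the strategy is self-financing and V0 is arbitrage-free.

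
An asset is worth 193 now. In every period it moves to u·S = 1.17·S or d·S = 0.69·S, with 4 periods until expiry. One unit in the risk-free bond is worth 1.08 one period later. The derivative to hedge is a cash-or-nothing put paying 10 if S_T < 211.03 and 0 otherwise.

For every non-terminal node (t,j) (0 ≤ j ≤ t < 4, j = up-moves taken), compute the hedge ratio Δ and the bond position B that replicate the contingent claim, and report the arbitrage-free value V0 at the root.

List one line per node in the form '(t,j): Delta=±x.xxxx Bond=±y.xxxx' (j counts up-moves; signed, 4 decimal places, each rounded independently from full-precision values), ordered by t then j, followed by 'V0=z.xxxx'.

(0,0): Delta=-0.0318 Bond=7.3313
(1,0): Delta=-0.0885 Bond=15.4716
(1,1): Delta=-0.0241 Bond=6.1747
(2,0): Delta=0.0000 Bond=8.5734
(2,1): Delta=-0.1006 Bond=18.5868
(2,2): Delta=-0.0137 Bond=3.9183
(3,0): Delta=0.0000 Bond=9.2593
(3,1): Delta=0.0000 Bond=9.2593
(3,2): Delta=-0.1143 Bond=22.5694
(3,3): Delta=0.0000 Bond=0.0000
V0=1.1901

Risk-neutral probability p* = (R−d)/(u−d) = (1.08−0.69)/(1.17−0.69) = 0.8125.
At expiry t=4: V(4,0)=10.0000, V(4,1)=10.0000, V(4,2)=10.0000, V(4,3)=0.0000, V(4,4)=0.0000
(3,0): S=63.4022. Δ = (V_up−V_dn)/(S_up−S_dn) = (10.0000−10.0000)/(74.1806−43.7475) = 0.0000. V = [p*·10.0000 + (1−p*)·10.0000]/1.08 = 9.2593. B = V − Δ·S = 9.2593.
(3,1): S=107.5081. Δ = (V_up−V_dn)/(S_up−S_dn) = (10.0000−10.0000)/(125.7845−74.1806) = 0.0000. V = [p*·10.0000 + (1−p*)·10.0000]/1.08 = 9.2593. B = V − Δ·S = 9.2593.
(3,2): S=182.2964. Δ = (V_up−V_dn)/(S_up−S_dn) = (0.0000−10.0000)/(213.2868−125.7845) = -0.1143. V = [p*·0.0000 + (1−p*)·10.0000]/1.08 = 1.7361. B = V − Δ·S = 22.5694.
(3,3): S=309.1113. Δ = (V_up−V_dn)/(S_up−S_dn) = (0.0000−0.0000)/(361.6602−213.2868) = 0.0000. V = [p*·0.0000 + (1−p*)·0.0000]/1.08 = 0.0000. B = V − Δ·S = 0.0000.
(2,0): S=91.8873. Δ = (V_up−V_dn)/(S_up−S_dn) = (9.2593−9.2593)/(107.5081−63.4022) = 0.0000. V = [p*·9.2593 + (1−p*)·9.2593]/1.08 = 8.5734. B = V − Δ·S = 8.5734.
(2,1): S=155.8089. Δ = (V_up−V_dn)/(S_up−S_dn) = (1.7361−9.2593)/(182.2964−107.5081) = -0.1006. V = [p*·1.7361 + (1−p*)·9.2593]/1.08 = 2.9136. B = V − Δ·S = 18.5868.
(2,2): S=264.1977. Δ = (V_up−V_dn)/(S_up−S_dn) = (0.0000−1.7361)/(309.1113−182.2964) = -0.0137. V = [p*·0.0000 + (1−p*)·1.7361]/1.08 = 0.3014. B = V − Δ·S = 3.9183.
(1,0): S=133.1700. Δ = (V_up−V_dn)/(S_up−S_dn) = (2.9136−8.5734)/(155.8089−91.8873) = -0.0885. V = [p*·2.9136 + (1−p*)·8.5734]/1.08 = 3.6804. B = V − Δ·S = 15.4716.
(1,1): S=225.8100. Δ = (V_up−V_dn)/(S_up−S_dn) = (0.3014−2.9136)/(264.1977−155.8089) = -0.0241. V = [p*·0.3014 + (1−p*)·2.9136]/1.08 = 0.7326. B = V − Δ·S = 6.1747.
(0,0): S=193.0000. Δ = (V_up−V_dn)/(S_up−S_dn) = (0.7326−3.6804)/(225.8100−133.1700) = -0.0318. V = [p*·0.7326 + (1−p*)·3.6804]/1.08 = 1.1901. B = V − Δ·S = 7.3313.
The time-0 hedge costs 1.1901, which is the no-arbitrage price.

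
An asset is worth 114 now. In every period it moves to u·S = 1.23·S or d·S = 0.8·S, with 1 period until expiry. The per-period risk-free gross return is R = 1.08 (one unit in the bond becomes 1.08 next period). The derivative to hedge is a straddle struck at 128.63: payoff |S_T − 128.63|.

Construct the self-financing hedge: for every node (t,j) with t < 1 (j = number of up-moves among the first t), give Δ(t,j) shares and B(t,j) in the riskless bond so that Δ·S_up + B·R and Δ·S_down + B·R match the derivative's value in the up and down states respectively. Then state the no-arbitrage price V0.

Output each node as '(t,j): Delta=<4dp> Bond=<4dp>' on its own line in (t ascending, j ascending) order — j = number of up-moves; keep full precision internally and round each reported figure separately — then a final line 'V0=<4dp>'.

(0,0): Delta=-0.5271 Bond=79.1708
V0=19.0777

Since d<R<u, set p* = (R−d)/(u−d) = 0.6512; price each node as the discounted p*-expectation of its children.
Payoff layer (t=1): V(1,0)=37.4300, V(1,1)=11.5900
Node (0,0) S=114.0000: V=(p*·11.5900+(1−p*)·37.4300)/1.08=19.0777; Δ=(11.5900−37.4300)/(140.2200−91.2000)=-0.5271; B=V−Δ·S=79.1708
Check: Δ(0,0)·S0 + B(0,0) = 19.0777 = V0.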